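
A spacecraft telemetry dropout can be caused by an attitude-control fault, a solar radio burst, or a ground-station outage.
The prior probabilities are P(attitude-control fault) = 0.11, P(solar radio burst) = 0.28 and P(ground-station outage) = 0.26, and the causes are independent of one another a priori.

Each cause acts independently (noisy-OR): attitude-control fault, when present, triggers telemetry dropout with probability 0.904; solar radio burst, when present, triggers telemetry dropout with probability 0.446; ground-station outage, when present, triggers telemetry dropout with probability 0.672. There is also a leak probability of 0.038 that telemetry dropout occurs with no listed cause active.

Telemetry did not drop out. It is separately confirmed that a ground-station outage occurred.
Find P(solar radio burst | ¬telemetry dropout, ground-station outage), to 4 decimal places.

P(solar radio burst | ¬telemetry dropout, ground-station outage) ≈ 0.1773

Under noisy-OR, P(telemetry dropout | causes) = 1 − (1−0.038)·∏(1−qᵢ) over the active causes.
Numerator (weight on configurations with solar radio burst): 0.043562 + 0.000517 = 0.044079
The normalizing constant is 0.315536·0.89·0.72 + 0.174807·0.89·0.28 + 0.030291·0.11·0.72 + 0.016781·0.11·0.28 = 0.248673
P(solar radio burst | ¬telemetry dropout, ground-station outage) = 0.044079/0.248673 ≈ 0.1773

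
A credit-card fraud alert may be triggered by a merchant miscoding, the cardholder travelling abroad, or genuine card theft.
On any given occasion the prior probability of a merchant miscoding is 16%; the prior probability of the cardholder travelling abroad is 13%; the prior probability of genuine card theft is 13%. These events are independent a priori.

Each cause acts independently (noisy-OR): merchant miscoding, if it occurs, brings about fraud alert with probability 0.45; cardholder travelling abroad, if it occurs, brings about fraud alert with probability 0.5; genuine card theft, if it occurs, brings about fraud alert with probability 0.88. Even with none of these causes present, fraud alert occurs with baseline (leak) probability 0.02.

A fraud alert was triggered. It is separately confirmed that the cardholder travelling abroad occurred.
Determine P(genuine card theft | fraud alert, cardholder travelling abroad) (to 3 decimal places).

P(genuine card theft | fraud alert, cardholder travelling abroad) ≈ 0.206

Under noisy-OR, P(fraud alert | causes) = 1 − (1−0.02)·∏(1−qᵢ) over the active causes.
For the numerator, keep only genuine card theft=true terms: 0.102779 + 0.020127 = 0.122906
Denominator P(fraud alert | cardholder travelling abroad): 0.51*0.84*0.87 + 0.9412*0.84*0.13 + 0.7305*0.16*0.87 + 0.96766*0.16*0.13 = 0.597300
P(genuine card theft | fraud alert, cardholder travelling abroad) = 0.122906/0.597300 ≈ 0.206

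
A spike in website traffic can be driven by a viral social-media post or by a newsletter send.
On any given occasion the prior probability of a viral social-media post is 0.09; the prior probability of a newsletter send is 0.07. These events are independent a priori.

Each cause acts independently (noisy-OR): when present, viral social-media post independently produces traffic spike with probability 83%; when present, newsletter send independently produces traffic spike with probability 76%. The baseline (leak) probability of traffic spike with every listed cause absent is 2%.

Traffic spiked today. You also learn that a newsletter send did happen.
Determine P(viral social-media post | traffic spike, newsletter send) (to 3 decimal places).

P(viral social-media post | traffic spike, newsletter send) ≈ 0.110

Under noisy-OR, P(traffic spike | causes) = 1 − (1−0.02)·∏(1−qᵢ) over the active causes.
P(traffic spike | newsletter send) = 0.7648·0.91 + 0.960016·0.09 = 0.695968 + 0.086401 = 0.782369
The viral social-media post-present share is 0.960016·0.09 = 0.086401.
Hence the posterior is 0.086401/0.782369 ≈ 0.110.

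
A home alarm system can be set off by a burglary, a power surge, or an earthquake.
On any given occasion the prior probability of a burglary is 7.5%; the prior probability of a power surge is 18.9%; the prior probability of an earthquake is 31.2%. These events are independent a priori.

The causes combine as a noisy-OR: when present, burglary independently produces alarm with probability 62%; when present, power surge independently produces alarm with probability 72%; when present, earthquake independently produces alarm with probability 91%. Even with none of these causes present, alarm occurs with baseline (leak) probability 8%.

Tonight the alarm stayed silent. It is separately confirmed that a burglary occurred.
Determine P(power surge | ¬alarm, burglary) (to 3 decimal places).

P(power surge | ¬alarm, burglary) ≈ 0.061

Under noisy-OR, P(alarm | causes) = 1 − (1−0.08)·∏(1−qᵢ) over the active causes.
P(¬alarm | burglary) = 0.3496×0.811×0.688 + 0.031464×0.811×0.312 + 0.097888×0.189×0.688 + 0.00881×0.189×0.312 = 0.195066 + 0.007961 + 0.012729 + 0.000520 = 0.216276
Restricting to configurations with power surge present: 0.012729 + 0.000520 = 0.013249.
Hence the posterior is 0.013249/0.216276 ≈ 0.061.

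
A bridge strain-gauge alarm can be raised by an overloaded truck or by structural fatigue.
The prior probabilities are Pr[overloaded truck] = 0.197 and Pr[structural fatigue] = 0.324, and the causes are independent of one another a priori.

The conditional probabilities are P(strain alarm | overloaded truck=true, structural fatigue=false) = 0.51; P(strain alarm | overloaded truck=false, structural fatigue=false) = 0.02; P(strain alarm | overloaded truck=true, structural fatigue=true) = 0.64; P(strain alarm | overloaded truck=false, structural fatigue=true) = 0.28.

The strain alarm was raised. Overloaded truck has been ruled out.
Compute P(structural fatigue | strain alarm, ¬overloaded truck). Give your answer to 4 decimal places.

Sum P(strain alarm|·) weighted by the priors over both values of structural fatigue:
  P(strain alarm | ¬overloaded truck) = 0.02×0.676 + 0.28×0.324
        = 0.013520 + 0.090720 = 0.104240
Configurations with structural fatigue contribute 0.090720, so
  P(structural fatigue | strain alarm, ¬overloaded truck) = 0.090720 / 0.104240 ≈ 0.8703

P(structural fatigue | strain alarm, ¬overloaded truck) ≈ 0.8703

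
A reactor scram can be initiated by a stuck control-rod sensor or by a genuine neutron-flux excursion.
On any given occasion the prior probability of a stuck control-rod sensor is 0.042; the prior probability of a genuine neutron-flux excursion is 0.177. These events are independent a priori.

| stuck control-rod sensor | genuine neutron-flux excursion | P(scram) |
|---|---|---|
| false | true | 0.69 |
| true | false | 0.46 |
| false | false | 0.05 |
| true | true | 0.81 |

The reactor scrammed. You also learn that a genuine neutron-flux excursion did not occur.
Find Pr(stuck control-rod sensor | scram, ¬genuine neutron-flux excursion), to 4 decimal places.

Pr(stuck control-rod sensor | scram, ¬genuine neutron-flux excursion) ≈ 0.2874

For the numerator, keep only stuck control-rod sensor=true terms: 0.46×0.042 = 0.019320
Denominator P(scram | ¬genuine neutron-flux excursion): 0.05×0.958 + 0.46×0.042 = 0.067220
P(stuck control-rod sensor | scram, ¬genuine neutron-flux excursion) = 0.019320/0.067220 ≈ 0.2874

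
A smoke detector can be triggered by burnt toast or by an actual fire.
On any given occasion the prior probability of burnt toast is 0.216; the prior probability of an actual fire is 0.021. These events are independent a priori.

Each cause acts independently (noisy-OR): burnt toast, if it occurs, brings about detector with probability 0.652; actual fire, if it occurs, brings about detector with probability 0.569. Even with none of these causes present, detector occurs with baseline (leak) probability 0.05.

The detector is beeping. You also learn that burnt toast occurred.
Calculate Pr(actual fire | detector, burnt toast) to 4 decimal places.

Under noisy-OR, P(detector | causes) = 1 − (1−0.05)·∏(1−qᵢ) over the active causes.
For the numerator, keep only actual fire=true terms: 0.857511·0.021 = 0.018008
The normalizing constant is 0.6694·0.979 + 0.857511·0.021 = 0.673351
P(actual fire | detector, burnt toast) = 0.018008/0.673351 ≈ 0.0267

Pr(actual fire | detector, burnt toast) ≈ 0.0267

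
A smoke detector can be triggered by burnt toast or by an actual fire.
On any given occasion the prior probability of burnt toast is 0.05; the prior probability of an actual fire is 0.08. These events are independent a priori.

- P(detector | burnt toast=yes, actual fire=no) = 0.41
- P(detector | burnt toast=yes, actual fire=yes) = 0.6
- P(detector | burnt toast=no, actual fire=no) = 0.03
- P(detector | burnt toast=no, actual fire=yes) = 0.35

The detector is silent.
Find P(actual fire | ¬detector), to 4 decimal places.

Enumerate the 4 (burnt toast, actual fire) configurations and weight by the priors:
  P(¬detector) = 0.97×0.95×0.92 + 0.65×0.95×0.08 + 0.59×0.05×0.92 + 0.4×0.05×0.08
        = 0.847780 + 0.049400 + 0.027140 + 0.001600 = 0.925920
The terms with actual fire present sum to 0.051000, so
  P(actual fire | ¬detector) = 0.051000 / 0.925920 ≈ 0.0551

P(actual fire | ¬detector) ≈ 0.0551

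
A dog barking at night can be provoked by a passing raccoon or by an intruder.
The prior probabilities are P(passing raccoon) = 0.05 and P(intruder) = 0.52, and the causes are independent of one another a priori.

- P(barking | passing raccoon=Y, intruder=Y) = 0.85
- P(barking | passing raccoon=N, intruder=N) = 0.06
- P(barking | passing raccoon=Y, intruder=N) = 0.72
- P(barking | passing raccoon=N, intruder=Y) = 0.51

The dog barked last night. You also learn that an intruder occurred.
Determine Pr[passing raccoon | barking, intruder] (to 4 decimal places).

Pr[passing raccoon | barking, intruder] ≈ 0.0806

Enumerate both values of passing raccoon and weight by the priors:
  P(barking | intruder) = 0.51·0.95 + 0.85·0.05
        = 0.484500 + 0.042500 = 0.527000
The terms with passing raccoon present sum to 0.042500, so
  P(passing raccoon | barking, intruder) = 0.042500 / 0.527000 ≈ 0.0806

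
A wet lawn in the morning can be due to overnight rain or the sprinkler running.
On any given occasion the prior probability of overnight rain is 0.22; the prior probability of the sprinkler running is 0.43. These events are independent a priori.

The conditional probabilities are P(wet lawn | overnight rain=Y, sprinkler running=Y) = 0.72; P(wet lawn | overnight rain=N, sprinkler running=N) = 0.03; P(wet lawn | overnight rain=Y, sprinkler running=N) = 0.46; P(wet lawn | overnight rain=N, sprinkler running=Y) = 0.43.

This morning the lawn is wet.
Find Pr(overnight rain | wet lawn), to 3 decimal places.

Sum P(wet lawn|·) weighted by the priors over the 4 (overnight rain, sprinkler running) configurations:
  P(wet lawn) = 0.03·0.78·0.57 + 0.43·0.78·0.43 + 0.46·0.22·0.57 + 0.72·0.22·0.43
        = 0.013338 + 0.144222 + 0.057684 + 0.068112 = 0.283356
Configurations with overnight rain contribute 0.125796, so
  P(overnight rain | wet lawn) = 0.125796 / 0.283356 ≈ 0.444

Pr(overnight rain | wet lawn) ≈ 0.444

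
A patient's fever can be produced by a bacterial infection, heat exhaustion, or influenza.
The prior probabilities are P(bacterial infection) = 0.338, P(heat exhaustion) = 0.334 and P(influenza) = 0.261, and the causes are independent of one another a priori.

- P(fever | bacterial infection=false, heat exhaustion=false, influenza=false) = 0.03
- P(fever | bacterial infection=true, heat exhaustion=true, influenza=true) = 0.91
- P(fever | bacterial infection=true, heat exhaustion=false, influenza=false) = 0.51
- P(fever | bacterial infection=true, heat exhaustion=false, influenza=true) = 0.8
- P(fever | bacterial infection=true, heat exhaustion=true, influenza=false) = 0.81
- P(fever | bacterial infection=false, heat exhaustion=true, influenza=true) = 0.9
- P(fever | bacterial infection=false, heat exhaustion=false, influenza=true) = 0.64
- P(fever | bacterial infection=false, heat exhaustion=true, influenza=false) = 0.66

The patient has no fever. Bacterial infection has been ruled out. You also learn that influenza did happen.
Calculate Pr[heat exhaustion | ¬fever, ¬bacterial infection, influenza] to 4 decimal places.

Pr[heat exhaustion | ¬fever, ¬bacterial infection, influenza] ≈ 0.1223

By total probability over both values of heat exhaustion:
  P(¬fever | ¬bacterial infection, influenza) = 0.36·0.666 + 0.1·0.334
        = 0.239760 + 0.033400 = 0.273160
Keeping only the heat exhaustion-present terms gives 0.033400, so
  P(heat exhaustion | ¬fever, ¬bacterial infection, influenza) = 0.033400 / 0.273160 ≈ 0.1223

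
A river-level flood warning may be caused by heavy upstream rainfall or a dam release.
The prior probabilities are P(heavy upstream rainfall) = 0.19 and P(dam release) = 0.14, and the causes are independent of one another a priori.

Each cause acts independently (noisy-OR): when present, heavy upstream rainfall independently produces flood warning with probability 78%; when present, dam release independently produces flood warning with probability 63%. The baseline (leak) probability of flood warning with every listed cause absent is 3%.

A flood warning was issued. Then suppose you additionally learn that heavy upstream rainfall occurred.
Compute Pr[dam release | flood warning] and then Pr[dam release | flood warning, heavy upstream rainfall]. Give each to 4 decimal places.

Under noisy-OR, P(flood warning | causes) = 1 − (1−0.03)·∏(1−qᵢ) over the active causes.
Enumerate the 4 (heavy upstream rainfall, dam release) configurations and weight by the priors:
  P(flood warning) = 0.03*0.81*0.86 + 0.6411*0.81*0.14 + 0.7866*0.19*0.86 + 0.921042*0.19*0.14
        = 0.020898 + 0.072701 + 0.128530 + 0.024500 = 0.246629
Keeping only the dam release-present terms gives 0.097201, so
  P(dam release | flood warning) = 0.097201 / 0.246629 ≈ 0.3941

Now also conditioning on heavy upstream rainfall=true:
P(flood warning | heavy upstream rainfall) = 0.7866×0.86 + 0.921042×0.14 = 0.676476 + 0.128946 = 0.805422
The dam release-present share is 0.921042×0.14 = 0.128946.
So P(dam release | flood warning, heavy upstream rainfall) = 0.128946/0.805422 ≈ 0.1601.

Pr[dam release | flood warning] ≈ 0.3941; Pr[dam release | flood warning, heavy upstream rainfall] ≈ 0.1601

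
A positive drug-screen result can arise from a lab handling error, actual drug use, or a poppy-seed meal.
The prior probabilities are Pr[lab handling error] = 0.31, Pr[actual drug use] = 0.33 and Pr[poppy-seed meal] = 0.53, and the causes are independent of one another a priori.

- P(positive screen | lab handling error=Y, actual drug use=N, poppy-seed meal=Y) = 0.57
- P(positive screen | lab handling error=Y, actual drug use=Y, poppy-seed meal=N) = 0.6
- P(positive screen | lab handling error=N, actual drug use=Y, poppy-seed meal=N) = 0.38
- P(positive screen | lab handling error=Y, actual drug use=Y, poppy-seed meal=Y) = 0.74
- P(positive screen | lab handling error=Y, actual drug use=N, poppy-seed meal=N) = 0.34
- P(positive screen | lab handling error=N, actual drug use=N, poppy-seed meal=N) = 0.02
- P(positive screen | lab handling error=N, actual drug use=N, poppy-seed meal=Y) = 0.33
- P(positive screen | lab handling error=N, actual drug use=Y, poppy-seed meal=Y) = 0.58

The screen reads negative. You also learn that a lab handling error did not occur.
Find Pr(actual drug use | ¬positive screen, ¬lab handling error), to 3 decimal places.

By total probability over the 4 (actual drug use, poppy-seed meal) configurations:
  P(¬positive screen | ¬lab handling error) = 0.98·0.67·0.47 + 0.67·0.67·0.53 + 0.62·0.33·0.47 + 0.42·0.33·0.53
        = 0.308602 + 0.237917 + 0.096162 + 0.073458 = 0.716139
The terms with actual drug use present sum to 0.169620, so
  P(actual drug use | ¬positive screen, ¬lab handling error) = 0.169620 / 0.716139 ≈ 0.237

Pr(actual drug use | ¬positive screen, ¬lab handling error) ≈ 0.237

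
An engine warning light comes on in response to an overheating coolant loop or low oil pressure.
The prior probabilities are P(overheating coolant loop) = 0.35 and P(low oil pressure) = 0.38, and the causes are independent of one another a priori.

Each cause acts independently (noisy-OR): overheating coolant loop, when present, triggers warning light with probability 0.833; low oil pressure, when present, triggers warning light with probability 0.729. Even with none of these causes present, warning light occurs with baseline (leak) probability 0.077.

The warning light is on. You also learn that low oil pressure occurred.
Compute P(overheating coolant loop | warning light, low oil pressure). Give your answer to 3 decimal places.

Under noisy-OR, P(warning light | causes) = 1 − (1−0.077)·∏(1−qᵢ) over the active causes.
Enumerate both values of overheating coolant loop and weight by the priors:
  P(warning light | low oil pressure) = 0.749867·0.65 + 0.958228·0.35
        = 0.487414 + 0.335380 = 0.822794
Configurations with overheating coolant loop contribute 0.335380, so
  P(overheating coolant loop | warning light, low oil pressure) = 0.335380 / 0.822794 ≈ 0.408

P(overheating coolant loop | warning light, low oil pressure) ≈ 0.408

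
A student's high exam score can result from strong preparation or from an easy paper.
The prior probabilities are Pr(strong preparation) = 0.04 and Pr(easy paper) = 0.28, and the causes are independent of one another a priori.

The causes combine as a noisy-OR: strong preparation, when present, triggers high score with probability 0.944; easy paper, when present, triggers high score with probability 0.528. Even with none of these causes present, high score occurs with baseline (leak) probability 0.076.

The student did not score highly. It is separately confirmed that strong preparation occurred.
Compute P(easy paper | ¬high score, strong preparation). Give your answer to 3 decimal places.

P(easy paper | ¬high score, strong preparation) ≈ 0.155

Under noisy-OR, P(high score | causes) = 1 − (1−0.076)·∏(1−qᵢ) over the active causes.
Sum P(¬high score|·) weighted by the priors over both values of easy paper:
  P(¬high score | strong preparation) = 0.051744×0.72 + 0.024423×0.28
        = 0.037256 + 0.006838 = 0.044094
Keeping only the easy paper-present terms gives 0.006838, so
  P(easy paper | ¬high score, strong preparation) = 0.006838 / 0.044094 ≈ 0.155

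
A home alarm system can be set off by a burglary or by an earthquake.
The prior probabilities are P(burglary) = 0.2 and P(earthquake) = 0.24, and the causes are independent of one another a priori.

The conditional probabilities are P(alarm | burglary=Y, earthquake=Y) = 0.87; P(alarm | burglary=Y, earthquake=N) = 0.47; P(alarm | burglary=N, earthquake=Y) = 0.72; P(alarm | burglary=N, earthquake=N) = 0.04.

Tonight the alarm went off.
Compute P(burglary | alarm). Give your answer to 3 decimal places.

Numerator (weight on configurations with burglary): 0.071440 + 0.041760 = 0.113200
Normalizer over all consistent configurations: 0.04×0.8×0.76 + 0.72×0.8×0.24 + 0.47×0.2×0.76 + 0.87×0.2×0.24 = 0.275760
Posterior = 0.113200 / 0.275760 ≈ 0.411

P(burglary | alarm) ≈ 0.411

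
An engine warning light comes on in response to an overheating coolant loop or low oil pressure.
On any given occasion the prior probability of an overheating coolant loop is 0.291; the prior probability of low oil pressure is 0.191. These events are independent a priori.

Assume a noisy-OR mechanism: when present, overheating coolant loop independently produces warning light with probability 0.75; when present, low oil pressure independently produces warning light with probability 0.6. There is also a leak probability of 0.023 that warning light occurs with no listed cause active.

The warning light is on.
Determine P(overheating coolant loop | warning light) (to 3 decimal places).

P(overheating coolant loop | warning light) ≈ 0.704

Under noisy-OR, P(warning light | causes) = 1 − (1−0.023)·∏(1−qᵢ) over the active causes.
Sum P(warning light|·) weighted by the priors over the 4 (overheating coolant loop, low oil pressure) configurations:
  P(warning light) = 0.023·0.709·0.809 + 0.6092·0.709·0.191 + 0.75575·0.291·0.809 + 0.9023·0.291·0.191
        = 0.013192 + 0.082497 + 0.177918 + 0.050151 = 0.323758
The terms with overheating coolant loop present sum to 0.228069, so
  P(overheating coolant loop | warning light) = 0.228069 / 0.323758 ≈ 0.704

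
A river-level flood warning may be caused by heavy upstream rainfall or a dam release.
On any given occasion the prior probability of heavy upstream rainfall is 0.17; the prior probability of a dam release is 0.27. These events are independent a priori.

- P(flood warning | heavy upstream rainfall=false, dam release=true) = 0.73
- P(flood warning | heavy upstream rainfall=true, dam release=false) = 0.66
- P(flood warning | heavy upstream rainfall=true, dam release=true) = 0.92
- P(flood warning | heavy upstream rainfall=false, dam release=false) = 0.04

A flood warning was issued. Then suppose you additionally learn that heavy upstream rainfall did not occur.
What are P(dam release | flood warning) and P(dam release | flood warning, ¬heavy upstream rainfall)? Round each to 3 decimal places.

P(dam release | flood warning) ≈ 0.660; P(dam release | flood warning, ¬heavy upstream rainfall) ≈ 0.871

P(flood warning) = 0.04×0.83×0.73 + 0.73×0.83×0.27 + 0.66×0.17×0.73 + 0.92×0.17×0.27 = 0.024236 + 0.163593 + 0.081906 + 0.042228 = 0.311963
Of this, 0.205821 comes from 0.163593 + 0.042228 (the dam release=true cases).
P(dam release | flood warning) = 0.205821 / 0.311963 ≈ 0.660

Now condition on the additional information:
Enumerate both values of dam release and weight by the priors:
  P(flood warning | ¬heavy upstream rainfall) = 0.04*0.73 + 0.73*0.27
        = 0.029200 + 0.197100 = 0.226300
Configurations with dam release contribute 0.197100, so
  P(dam release | flood warning, ¬heavy upstream rainfall) = 0.197100 / 0.226300 ≈ 0.871
Ruling out heavy upstream rainfall raises the posterior on dam release — the flip side of explaining away.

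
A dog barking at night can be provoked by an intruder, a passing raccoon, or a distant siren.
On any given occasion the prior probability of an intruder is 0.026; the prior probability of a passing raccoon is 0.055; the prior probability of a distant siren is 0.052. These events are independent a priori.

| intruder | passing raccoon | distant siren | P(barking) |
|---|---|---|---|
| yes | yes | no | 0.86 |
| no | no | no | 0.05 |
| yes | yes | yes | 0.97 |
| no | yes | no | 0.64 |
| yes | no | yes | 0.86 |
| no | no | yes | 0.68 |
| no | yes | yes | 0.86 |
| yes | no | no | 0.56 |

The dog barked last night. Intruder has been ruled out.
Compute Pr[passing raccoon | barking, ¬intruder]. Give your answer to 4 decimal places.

Pr[passing raccoon | barking, ¬intruder] ≈ 0.3142

For the numerator, keep only passing raccoon=true terms: 0.033370 + 0.002460 = 0.035830
Denominator P(barking | ¬intruder): 0.05×0.945×0.948 + 0.68×0.945×0.052 + 0.64×0.055×0.948 + 0.86×0.055×0.052 = 0.114038
Posterior = 0.035830 / 0.114038 ≈ 0.3142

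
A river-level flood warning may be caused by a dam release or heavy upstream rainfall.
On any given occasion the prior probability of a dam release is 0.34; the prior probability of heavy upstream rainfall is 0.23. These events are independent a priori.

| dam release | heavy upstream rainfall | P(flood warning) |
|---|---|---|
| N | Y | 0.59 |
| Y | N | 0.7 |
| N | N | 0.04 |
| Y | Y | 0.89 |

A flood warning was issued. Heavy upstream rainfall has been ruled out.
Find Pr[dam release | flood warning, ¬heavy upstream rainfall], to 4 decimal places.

Weight on dam release=true, given the evidence: 0.7*0.34 = 0.238000
The normalizing constant is 0.04*0.66 + 0.7*0.34 = 0.264400
P(dam release | flood warning, ¬heavy upstream rainfall) = 0.238000/0.264400 ≈ 0.9002

Pr[dam release | flood warning, ¬heavy upstream rainfall] ≈ 0.9002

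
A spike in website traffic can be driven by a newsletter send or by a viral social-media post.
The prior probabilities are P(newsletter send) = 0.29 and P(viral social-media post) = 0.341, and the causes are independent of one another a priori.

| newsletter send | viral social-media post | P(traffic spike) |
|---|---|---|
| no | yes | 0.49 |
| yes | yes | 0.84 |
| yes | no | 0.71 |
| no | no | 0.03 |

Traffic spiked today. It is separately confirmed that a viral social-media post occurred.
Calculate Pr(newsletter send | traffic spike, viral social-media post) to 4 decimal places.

P(traffic spike | viral social-media post) = 0.49×0.71 + 0.84×0.29 = 0.347900 + 0.243600 = 0.591500
The newsletter send-present share is 0.84×0.29 = 0.243600.
Hence the posterior is 0.243600/0.591500 ≈ 0.4118.

Pr(newsletter send | traffic spike, viral social-media post) ≈ 0.4118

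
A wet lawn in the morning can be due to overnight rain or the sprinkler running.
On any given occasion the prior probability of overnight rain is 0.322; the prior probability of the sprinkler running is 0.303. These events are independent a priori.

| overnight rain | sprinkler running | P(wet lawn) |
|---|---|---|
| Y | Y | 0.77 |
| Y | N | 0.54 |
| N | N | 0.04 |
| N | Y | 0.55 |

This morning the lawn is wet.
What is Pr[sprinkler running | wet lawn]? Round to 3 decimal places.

P(wet lawn) = 0.04·0.678·0.697 + 0.55·0.678·0.303 + 0.54·0.322·0.697 + 0.77·0.322·0.303 = 0.018903 + 0.112989 + 0.121194 + 0.075126 = 0.328212
Restricting to configurations with sprinkler running present: 0.112989 + 0.075126 = 0.188115.
So P(sprinkler running | wet lawn) = 0.188115/0.328212 ≈ 0.573.

Pr[sprinkler running | wet lawn] ≈ 0.573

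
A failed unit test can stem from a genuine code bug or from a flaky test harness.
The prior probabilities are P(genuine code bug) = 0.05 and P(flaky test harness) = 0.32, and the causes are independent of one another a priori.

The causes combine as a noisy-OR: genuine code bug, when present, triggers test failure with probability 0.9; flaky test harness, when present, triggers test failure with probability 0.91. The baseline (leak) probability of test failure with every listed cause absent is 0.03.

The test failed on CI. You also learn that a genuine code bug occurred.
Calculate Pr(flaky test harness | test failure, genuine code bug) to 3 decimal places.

Pr(flaky test harness | test failure, genuine code bug) ≈ 0.341

Under noisy-OR, P(test failure | causes) = 1 − (1−0.03)·∏(1−qᵢ) over the active causes.
For the numerator, keep only flaky test harness=true terms: 0.99127·0.32 = 0.317206
Normalizer over all consistent configurations: 0.903·0.68 + 0.99127·0.32 = 0.931246
Posterior = 0.317206 / 0.931246 ≈ 0.341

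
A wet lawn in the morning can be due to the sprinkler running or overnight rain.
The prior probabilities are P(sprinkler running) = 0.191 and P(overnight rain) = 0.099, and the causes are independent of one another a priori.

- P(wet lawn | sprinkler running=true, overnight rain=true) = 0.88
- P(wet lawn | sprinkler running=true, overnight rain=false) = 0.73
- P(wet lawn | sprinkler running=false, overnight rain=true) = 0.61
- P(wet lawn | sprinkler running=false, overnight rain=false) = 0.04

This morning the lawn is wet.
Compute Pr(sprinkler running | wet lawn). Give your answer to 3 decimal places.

Pr(sprinkler running | wet lawn) ≈ 0.646

P(wet lawn) = 0.04×0.809×0.901 + 0.61×0.809×0.099 + 0.73×0.191×0.901 + 0.88×0.191×0.099 = 0.029156 + 0.048856 + 0.125626 + 0.016640 = 0.220278
Of this, 0.142266 comes from 0.125626 + 0.016640 (the sprinkler running=true cases).
P(sprinkler running | wet lawn) = 0.142266 / 0.220278 ≈ 0.646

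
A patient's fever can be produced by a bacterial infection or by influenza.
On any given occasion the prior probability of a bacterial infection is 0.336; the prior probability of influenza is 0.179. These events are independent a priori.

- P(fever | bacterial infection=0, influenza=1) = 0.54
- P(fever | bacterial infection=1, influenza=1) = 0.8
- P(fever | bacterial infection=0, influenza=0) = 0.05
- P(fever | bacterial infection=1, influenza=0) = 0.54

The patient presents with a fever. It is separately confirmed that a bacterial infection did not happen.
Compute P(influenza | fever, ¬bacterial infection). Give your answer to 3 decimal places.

P(fever | ¬bacterial infection) = 0.05·0.821 + 0.54·0.179 = 0.041050 + 0.096660 = 0.137710
Restricting to configurations with influenza present: 0.54·0.179 = 0.096660.
Hence the posterior is 0.096660/0.137710 ≈ 0.702.

P(influenza | fever, ¬bacterial infection) ≈ 0.702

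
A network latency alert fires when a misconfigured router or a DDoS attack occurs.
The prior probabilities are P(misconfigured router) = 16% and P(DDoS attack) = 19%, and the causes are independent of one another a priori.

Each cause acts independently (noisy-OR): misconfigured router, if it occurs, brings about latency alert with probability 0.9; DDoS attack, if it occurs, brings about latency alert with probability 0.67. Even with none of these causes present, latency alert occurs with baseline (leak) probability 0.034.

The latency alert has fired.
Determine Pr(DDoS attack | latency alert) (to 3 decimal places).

Under noisy-OR, P(latency alert | causes) = 1 − (1−0.034)·∏(1−qᵢ) over the active causes.
For the numerator, keep only DDoS attack=true terms: 0.108723 + 0.029431 = 0.138154
Normalizer over all consistent configurations: 0.034*0.84*0.81 + 0.68122*0.84*0.19 + 0.9034*0.16*0.81 + 0.968122*0.16*0.19 = 0.278369
Posterior = 0.138154 / 0.278369 ≈ 0.496

Pr(DDoS attack | latency alert) ≈ 0.496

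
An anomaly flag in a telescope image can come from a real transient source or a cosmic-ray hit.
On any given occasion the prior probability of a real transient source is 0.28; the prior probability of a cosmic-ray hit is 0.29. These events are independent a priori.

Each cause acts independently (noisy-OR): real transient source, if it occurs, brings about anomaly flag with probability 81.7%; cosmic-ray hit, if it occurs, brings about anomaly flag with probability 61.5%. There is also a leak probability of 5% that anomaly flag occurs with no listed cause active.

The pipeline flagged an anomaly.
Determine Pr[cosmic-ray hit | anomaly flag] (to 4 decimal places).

Under noisy-OR, P(anomaly flag | causes) = 1 − (1−0.05)·∏(1−qᵢ) over the active causes.
Enumerate the 4 (real transient source, cosmic-ray hit) configurations and weight by the priors:
  P(anomaly flag) = 0.05*0.72*0.71 + 0.63425*0.72*0.29 + 0.82615*0.28*0.71 + 0.933068*0.28*0.29
        = 0.025560 + 0.132431 + 0.164239 + 0.075765 = 0.397995
The terms with cosmic-ray hit present sum to 0.208196, so
  P(cosmic-ray hit | anomaly flag) = 0.208196 / 0.397995 ≈ 0.5231

Pr[cosmic-ray hit | anomaly flag] ≈ 0.5231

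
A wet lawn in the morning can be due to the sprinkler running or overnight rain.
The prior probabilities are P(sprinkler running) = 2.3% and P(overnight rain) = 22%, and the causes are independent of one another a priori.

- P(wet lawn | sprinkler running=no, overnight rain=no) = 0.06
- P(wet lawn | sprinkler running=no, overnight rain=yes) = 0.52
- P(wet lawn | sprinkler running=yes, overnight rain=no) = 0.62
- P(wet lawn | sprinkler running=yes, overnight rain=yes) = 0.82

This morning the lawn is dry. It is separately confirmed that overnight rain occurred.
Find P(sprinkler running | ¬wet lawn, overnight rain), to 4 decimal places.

Sum P(¬wet lawn|·) weighted by the priors over both values of sprinkler running:
  P(¬wet lawn | overnight rain) = 0.48·0.977 + 0.18·0.023
        = 0.468960 + 0.004140 = 0.473100
Keeping only the sprinkler running-present terms gives 0.004140, so
  P(sprinkler running | ¬wet lawn, overnight rain) = 0.004140 / 0.473100 ≈ 0.0088

P(sprinkler running | ¬wet lawn, overnight rain) ≈ 0.0088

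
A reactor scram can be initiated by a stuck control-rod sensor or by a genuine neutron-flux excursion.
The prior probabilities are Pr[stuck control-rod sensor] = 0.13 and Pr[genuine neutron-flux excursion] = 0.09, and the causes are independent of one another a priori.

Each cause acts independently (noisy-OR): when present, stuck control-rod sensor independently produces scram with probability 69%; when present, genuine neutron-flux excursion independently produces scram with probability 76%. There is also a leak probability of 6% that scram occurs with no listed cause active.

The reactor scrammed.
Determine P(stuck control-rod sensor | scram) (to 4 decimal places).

P(stuck control-rod sensor | scram) ≈ 0.4669

Under noisy-OR, P(scram | causes) = 1 − (1−0.06)·∏(1−qᵢ) over the active causes.
P(scram) = 0.06×0.87×0.91 + 0.7744×0.87×0.09 + 0.7086×0.13×0.91 + 0.930064×0.13×0.09 = 0.047502 + 0.060636 + 0.083827 + 0.010882 = 0.202847
Restricting to configurations with stuck control-rod sensor present: 0.083827 + 0.010882 = 0.094709.
So P(stuck control-rod sensor | scram) = 0.094709/0.202847 ≈ 0.4669.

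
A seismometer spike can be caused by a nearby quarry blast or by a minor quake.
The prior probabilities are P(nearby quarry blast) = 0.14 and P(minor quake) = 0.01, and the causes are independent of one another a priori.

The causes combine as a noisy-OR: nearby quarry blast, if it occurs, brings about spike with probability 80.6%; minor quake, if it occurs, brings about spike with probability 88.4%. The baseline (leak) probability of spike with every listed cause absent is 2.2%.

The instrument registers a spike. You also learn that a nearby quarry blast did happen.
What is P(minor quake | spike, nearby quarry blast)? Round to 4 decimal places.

Under noisy-OR, P(spike | causes) = 1 − (1−0.022)·∏(1−qᵢ) over the active causes.
P(spike | nearby quarry blast) = 0.810268×0.99 + 0.977991×0.01 = 0.802165 + 0.009780 = 0.811945
Of this, 0.009780 comes from 0.977991×0.01 (the minor quake=true cases).
P(minor quake | spike, nearby quarry blast) = 0.009780 / 0.811945 ≈ 0.0120

P(minor quake | spike, nearby quarry blast) ≈ 0.0120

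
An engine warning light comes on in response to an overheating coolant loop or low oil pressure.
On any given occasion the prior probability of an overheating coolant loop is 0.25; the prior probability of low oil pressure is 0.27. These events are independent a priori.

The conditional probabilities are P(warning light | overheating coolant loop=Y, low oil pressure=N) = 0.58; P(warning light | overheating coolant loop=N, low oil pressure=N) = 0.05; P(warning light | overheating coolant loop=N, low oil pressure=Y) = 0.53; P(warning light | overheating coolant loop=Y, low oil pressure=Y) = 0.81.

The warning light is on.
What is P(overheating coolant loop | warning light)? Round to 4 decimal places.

Sum P(warning light|·) weighted by the priors over the 4 (overheating coolant loop, low oil pressure) configurations:
  P(warning light) = 0.05×0.75×0.73 + 0.53×0.75×0.27 + 0.58×0.25×0.73 + 0.81×0.25×0.27
        = 0.027375 + 0.107325 + 0.105850 + 0.054675 = 0.295225
Keeping only the overheating coolant loop-present terms gives 0.160525, so
  P(overheating coolant loop | warning light) = 0.160525 / 0.295225 ≈ 0.5437

P(overheating coolant loop | warning light) ≈ 0.5437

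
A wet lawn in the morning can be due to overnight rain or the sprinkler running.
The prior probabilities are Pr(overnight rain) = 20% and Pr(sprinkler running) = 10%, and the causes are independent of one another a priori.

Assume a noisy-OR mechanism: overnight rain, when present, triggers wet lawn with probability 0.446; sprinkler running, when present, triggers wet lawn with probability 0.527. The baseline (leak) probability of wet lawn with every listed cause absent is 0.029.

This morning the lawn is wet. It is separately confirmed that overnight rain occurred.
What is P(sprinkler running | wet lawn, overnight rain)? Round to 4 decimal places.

Under noisy-OR, P(wet lawn | causes) = 1 − (1−0.029)·∏(1−qᵢ) over the active causes.
Sum P(wet lawn|·) weighted by the priors over both values of sprinkler running:
  P(wet lawn | overnight rain) = 0.462066·0.9 + 0.745557·0.1
        = 0.415859 + 0.074556 = 0.490415
Keeping only the sprinkler running-present terms gives 0.074556, so
  P(sprinkler running | wet lawn, overnight rain) = 0.074556 / 0.490415 ≈ 0.1520

P(sprinkler running | wet lawn, overnight rain) ≈ 0.1520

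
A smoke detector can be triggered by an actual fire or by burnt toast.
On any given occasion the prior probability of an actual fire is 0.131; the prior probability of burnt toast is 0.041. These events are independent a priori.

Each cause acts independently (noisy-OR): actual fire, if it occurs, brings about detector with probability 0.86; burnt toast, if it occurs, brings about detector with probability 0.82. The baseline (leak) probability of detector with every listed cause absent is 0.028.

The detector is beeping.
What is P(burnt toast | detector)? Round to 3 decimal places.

P(burnt toast | detector) ≈ 0.208

Under noisy-OR, P(detector | causes) = 1 − (1−0.028)·∏(1−qᵢ) over the active causes.
Numerator (weight on configurations with burnt toast): 0.029395 + 0.005239 = 0.034634
Denominator P(detector): 0.028·0.869·0.959 + 0.82504·0.869·0.041 + 0.86392·0.131·0.959 + 0.975506·0.131·0.041 = 0.166501
Posterior = 0.034634 / 0.166501 ≈ 0.208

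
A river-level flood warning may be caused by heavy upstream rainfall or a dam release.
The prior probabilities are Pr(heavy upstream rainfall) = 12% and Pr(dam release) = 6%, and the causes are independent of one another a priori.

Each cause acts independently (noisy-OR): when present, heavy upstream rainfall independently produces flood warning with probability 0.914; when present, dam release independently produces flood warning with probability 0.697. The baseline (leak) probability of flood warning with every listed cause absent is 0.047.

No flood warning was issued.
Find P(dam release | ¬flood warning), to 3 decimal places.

P(dam release | ¬flood warning) ≈ 0.019

Under noisy-OR, P(flood warning | causes) = 1 − (1−0.047)·∏(1−qᵢ) over the active causes.
Enumerate the 4 (heavy upstream rainfall, dam release) configurations and weight by the priors:
  P(¬flood warning) = 0.953·0.88·0.94 + 0.288759·0.88·0.06 + 0.081958·0.12·0.94 + 0.024833·0.12·0.06
        = 0.788322 + 0.015246 + 0.009245 + 0.000179 = 0.812992
Configurations with dam release contribute 0.015425, so
  P(dam release | ¬flood warning) = 0.015425 / 0.812992 ≈ 0.019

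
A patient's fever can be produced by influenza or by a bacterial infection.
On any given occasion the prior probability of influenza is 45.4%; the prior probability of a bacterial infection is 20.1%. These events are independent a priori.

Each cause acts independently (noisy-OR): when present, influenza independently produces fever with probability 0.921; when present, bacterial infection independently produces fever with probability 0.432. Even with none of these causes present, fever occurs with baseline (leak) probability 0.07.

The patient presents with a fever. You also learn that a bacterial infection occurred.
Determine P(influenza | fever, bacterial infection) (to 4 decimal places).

P(influenza | fever, bacterial infection) ≈ 0.6281

Under noisy-OR, P(fever | causes) = 1 − (1−0.07)·∏(1−qᵢ) over the active causes.
P(fever | bacterial infection) = 0.47176×0.546 + 0.958269×0.454 = 0.257581 + 0.435054 = 0.692635
Of this, 0.435054 comes from 0.958269×0.454 (the influenza=true cases).
Hence the posterior is 0.435054/0.692635 ≈ 0.6281.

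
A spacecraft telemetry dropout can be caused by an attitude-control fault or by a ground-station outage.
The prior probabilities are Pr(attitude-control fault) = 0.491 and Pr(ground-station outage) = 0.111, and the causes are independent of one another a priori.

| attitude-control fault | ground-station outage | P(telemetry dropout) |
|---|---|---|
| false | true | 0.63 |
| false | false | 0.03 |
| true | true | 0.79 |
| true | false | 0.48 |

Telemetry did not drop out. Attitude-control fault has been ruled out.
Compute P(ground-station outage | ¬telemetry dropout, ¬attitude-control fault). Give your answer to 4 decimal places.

Sum P(¬telemetry dropout|·) weighted by the priors over both values of ground-station outage:
  P(¬telemetry dropout | ¬attitude-control fault) = 0.97*0.889 + 0.37*0.111
        = 0.862330 + 0.041070 = 0.903400
Configurations with ground-station outage contribute 0.041070, so
  P(ground-station outage | ¬telemetry dropout, ¬attitude-control fault) = 0.041070 / 0.903400 ≈ 0.0455

P(ground-station outage | ¬telemetry dropout, ¬attitude-control fault) ≈ 0.0455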